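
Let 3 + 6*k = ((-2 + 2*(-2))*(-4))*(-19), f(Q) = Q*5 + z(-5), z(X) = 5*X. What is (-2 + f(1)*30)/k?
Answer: 1204/153 ≈ 7.8693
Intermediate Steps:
f(Q) = -25 + 5*Q (f(Q) = Q*5 + 5*(-5) = 5*Q - 25 = -25 + 5*Q)
k = -153/2 (k = -½ + (((-2 + 2*(-2))*(-4))*(-19))/6 = -½ + (((-2 - 4)*(-4))*(-19))/6 = -½ + (-6*(-4)*(-19))/6 = -½ + (24*(-19))/6 = -½ + (⅙)*(-456) = -½ - 76 = -153/2 ≈ -76.500)
(-2 + f(1)*30)/k = (-2 + (-25 + 5*1)*30)/(-153/2) = (-2 + (-25 + 5)*30)*(-2/153) = (-2 - 20*30)*(-2/153) = (-2 - 600)*(-2/153) = -602*(-2/153) = 1204/153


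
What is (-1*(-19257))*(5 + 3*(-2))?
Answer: -19257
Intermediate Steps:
(-1*(-19257))*(5 + 3*(-2)) = 19257*(5 - 6) = 19257*(-1) = -19257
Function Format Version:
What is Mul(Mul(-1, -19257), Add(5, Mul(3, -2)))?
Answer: -19257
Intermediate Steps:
Mul(Mul(-1, -19257), Add(5, Mul(3, -2))) = Mul(19257, Add(5, -6)) = Mul(19257, -1) = -19257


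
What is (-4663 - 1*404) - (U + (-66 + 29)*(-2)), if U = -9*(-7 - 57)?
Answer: -5717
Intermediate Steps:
U = 576 (U = -9*(-64) = 576)
(-4663 - 1*404) - (U + (-66 + 29)*(-2)) = (-4663 - 1*404) - (576 + (-66 + 29)*(-2)) = (-4663 - 404) - (576 - 37*(-2)) = -5067 - (576 + 74) = -5067 - 1*650 = -5067 - 650 = -5717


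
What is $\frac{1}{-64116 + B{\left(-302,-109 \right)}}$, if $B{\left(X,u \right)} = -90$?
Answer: $- \frac{1}{64206} \approx -1.5575 \cdot 10^{-5}$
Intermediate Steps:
$\frac{1}{-64116 + B{\left(-302,-109 \right)}} = \frac{1}{-64116 - 90} = \frac{1}{-64206} = - \frac{1}{64206}$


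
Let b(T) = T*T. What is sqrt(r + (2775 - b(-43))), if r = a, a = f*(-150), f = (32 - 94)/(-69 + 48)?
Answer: sqrt(23674)/7 ≈ 21.980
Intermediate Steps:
b(T) = T**2
f = 62/21 (f = -62/(-21) = -62*(-1/21) = 62/21 ≈ 2.9524)
a = -3100/7 (a = (62/21)*(-150) = -3100/7 ≈ -442.86)
r = -3100/7 ≈ -442.86
sqrt(r + (2775 - b(-43))) = sqrt(-3100/7 + (2775 - 1*(-43)**2)) = sqrt(-3100/7 + (2775 - 1*1849)) = sqrt(-3100/7 + (2775 - 1849)) = sqrt(-3100/7 + 926) = sqrt(3382/7) = sqrt(23674)/7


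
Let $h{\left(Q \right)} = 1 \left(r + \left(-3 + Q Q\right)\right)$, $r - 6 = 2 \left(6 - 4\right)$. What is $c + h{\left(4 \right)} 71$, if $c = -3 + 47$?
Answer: $1677$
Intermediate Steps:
$c = 44$
$r = 10$ ($r = 6 + 2 \left(6 - 4\right) = 6 + 2 \cdot 2 = 6 + 4 = 10$)
$h{\left(Q \right)} = 7 + Q^{2}$ ($h{\left(Q \right)} = 1 \left(10 + \left(-3 + Q Q\right)\right) = 1 \left(10 + \left(-3 + Q^{2}\right)\right) = 1 \left(7 + Q^{2}\right) = 7 + Q^{2}$)
$c + h{\left(4 \right)} 71 = 44 + \left(7 + 4^{2}\right) 71 = 44 + \left(7 + 16\right) 71 = 44 + 23 \cdot 71 = 44 + 1633 = 1677$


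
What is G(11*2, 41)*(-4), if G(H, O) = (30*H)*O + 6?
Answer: -108264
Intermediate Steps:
G(H, O) = 6 + 30*H*O (G(H, O) = 30*H*O + 6 = 6 + 30*H*O)
G(11*2, 41)*(-4) = (6 + 30*(11*2)*41)*(-4) = (6 + 30*22*41)*(-4) = (6 + 27060)*(-4) = 27066*(-4) = -108264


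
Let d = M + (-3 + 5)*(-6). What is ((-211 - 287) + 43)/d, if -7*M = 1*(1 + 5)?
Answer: 637/18 ≈ 35.389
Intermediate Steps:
M = -6/7 (M = -(1 + 5)/7 = -6/7 ≈ -0.85714)
d = -90/7 (d = -6/7 + (-3 + 5)*(-6) = -6/7 + 2*(-6) = -6/7 - 12 = -90/7 ≈ -12.857)
((-211 - 287) + 43)/d = ((-211 - 287) + 43)/(-90/7) = (-498 + 43)*(-7/90) = -455*(-7/90) = 637/18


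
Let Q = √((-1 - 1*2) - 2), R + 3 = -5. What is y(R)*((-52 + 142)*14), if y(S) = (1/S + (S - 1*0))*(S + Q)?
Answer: 81900 - 20475*I*√5/2 ≈ 81900.0 - 22892.0*I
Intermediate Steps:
R = -8 (R = -3 - 5 = -8)
Q = I*√5 (Q = √((-1 - 2) - 2) = √(-3 - 2) = √(-5) = I*√5 ≈ 2.2361*I)
y(S) = (S + 1/S)*(S + I*√5) (y(S) = (1/S + (S - 1*0))*(S + I*√5) = (1/S + (S + 0))*(S + I*√5) = (1/S + S)*(S + I*√5) = (S + 1/S)*(S + I*√5))
y(R)*((-52 + 142)*14) = (1 + (-8)² + I*(-8)*√5 + I*√5/(-8))*((-52 + 142)*14) = (1 + 64 - 8*I*√5 + I*√5*(-⅛))*(90*14) = (1 + 64 - 8*I*√5 - I*√5/8)*1260 = (65 - 65*I*√5/8)*1260 = 81900 - 20475*I*√5/2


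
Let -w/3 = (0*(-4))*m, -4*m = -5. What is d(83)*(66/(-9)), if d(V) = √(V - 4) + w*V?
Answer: -22*√79/3 ≈ -65.180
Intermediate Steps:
m = 5/4 (m = -¼*(-5) = 5/4 ≈ 1.2500)
w = 0 (w = -3*0*(-4)*5/4 = -0*5/4 = -3*0 = 0)
d(V) = √(-4 + V) (d(V) = √(V - 4) + 0*V = √(-4 + V) + 0 = √(-4 + V))
d(83)*(66/(-9)) = √(-4 + 83)*(66/(-9)) = √79*(66*(-⅑)) = √79*(-22/3) = -22*√79/3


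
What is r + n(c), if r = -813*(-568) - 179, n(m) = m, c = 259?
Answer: 461864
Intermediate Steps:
r = 461605 (r = 461784 - 179 = 461605)
r + n(c) = 461605 + 259 = 461864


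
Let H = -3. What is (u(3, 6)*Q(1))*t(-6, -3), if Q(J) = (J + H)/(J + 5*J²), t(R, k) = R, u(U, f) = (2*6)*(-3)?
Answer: -72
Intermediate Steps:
u(U, f) = -36 (u(U, f) = 12*(-3) = -36)
Q(J) = (-3 + J)/(J + 5*J²) (Q(J) = (J - 3)/(J + 5*J²) = (-3 + J)/(J + 5*J²))
(u(3, 6)*Q(1))*t(-6, -3) = -36*(-3 + 1)/(1*(1 + 5*1))*(-6) = -36*(-2)/(1 + 5)*(-6) = -36*(-2)/6*(-6) = -36*(-⅓)*(-6) = 12*(-6) = -72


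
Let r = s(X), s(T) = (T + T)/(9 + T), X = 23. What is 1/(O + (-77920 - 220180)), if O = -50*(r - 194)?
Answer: -8/2307775 ≈ -3.4665e-6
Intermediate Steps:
s(T) = 2*T/(9 + T) (s(T) = (2*T)/(9 + T) = 2*T/(9 + T))
r = 23/16 (r = 2*23/(9 + 23) = 2*23/32 = 2*23*(1/32) = 23/16 ≈ 1.4375)
O = 77025/8 (O = -50*(23/16 - 194) = -50*(-3081/16) = 77025/8 ≈ 9628.1)
1/(O + (-77920 - 220180)) = 1/(77025/8 + (-77920 - 220180)) = 1/(77025/8 - 298100) = 1/(-2307775/8) = -8/2307775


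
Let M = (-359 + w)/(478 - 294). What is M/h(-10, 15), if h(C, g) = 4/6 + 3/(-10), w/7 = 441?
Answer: 930/23 ≈ 40.435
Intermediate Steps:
w = 3087 (w = 7*441 = 3087)
h(C, g) = 11/30 (h(C, g) = 4*(1/6) + 3*(-1/10) = 2/3 - 3/10 = 11/30)
M = 341/23 (M = (-359 + 3087)/(478 - 294) = 2728/184 = 2728*(1/184) = 341/23 ≈ 14.826)
M/h(-10, 15) = 341/(23*(11/30)) = (341/23)*(30/11) = 930/23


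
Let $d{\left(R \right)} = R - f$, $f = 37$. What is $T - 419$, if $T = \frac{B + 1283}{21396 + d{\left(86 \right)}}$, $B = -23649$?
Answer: $- \frac{9007821}{21445} \approx -420.04$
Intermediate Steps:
$d{\left(R \right)} = -37 + R$ ($d{\left(R \right)} = R - 37 = -37 + R$)
$T = - \frac{22366}{21445}$ ($T = \frac{-23649 + 1283}{21396 + \left(-37 + 86\right)} = - \frac{22366}{21396 + 49} = - \frac{22366}{21445} \approx -1.0429$)
$T - 419 = - \frac{22366}{21445} - 419 = - \frac{9007821}{21445}$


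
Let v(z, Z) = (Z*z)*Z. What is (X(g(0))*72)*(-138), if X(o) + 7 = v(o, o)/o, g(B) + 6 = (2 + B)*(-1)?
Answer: -566352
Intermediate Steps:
g(B) = -8 - B (g(B) = -6 + (2 + B)*(-1) = -6 + (-2 - B) = -8 - B)
v(z, Z) = z*Z²
X(o) = -7 + o² (X(o) = -7 + (o*o²)/o = -7 + o³/o = -7 + o²)
(X(g(0))*72)*(-138) = ((-7 + (-8 - 1*0)²)*72)*(-138) = ((-7 + (-8 + 0)²)*72)*(-138) = ((-7 + (-8)²)*72)*(-138) = ((-7 + 64)*72)*(-138) = (57*72)*(-138) = 4104*(-138) = -566352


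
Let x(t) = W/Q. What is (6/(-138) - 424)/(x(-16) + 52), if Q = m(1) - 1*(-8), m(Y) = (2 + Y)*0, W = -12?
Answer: -19506/2323 ≈ -8.3969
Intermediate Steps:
m(Y) = 0
Q = 8 (Q = 0 - 1*(-8) = 0 + 8 = 8)
x(t) = -3/2 (x(t) = -12/8 = -12*1/8 = -3/2)
(6/(-138) - 424)/(x(-16) + 52) = (6/(-138) - 424)/(-3/2 + 52) = (6*(-1/138) - 424)/(101/2) = (-1/23 - 424)*(2/101) = -9753/23*2/101 = -19506/2323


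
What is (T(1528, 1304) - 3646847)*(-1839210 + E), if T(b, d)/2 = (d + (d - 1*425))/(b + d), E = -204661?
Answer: 178888360170461/24 ≈ 7.4537e+12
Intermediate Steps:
T(b, d) = 2*(-425 + 2*d)/(b + d) (T(b, d) = 2*((d + (d - 1*425))/(b + d)) = 2*((d + (d - 425))/(b + d)) = 2*((d + (-425 + d))/(b + d)) = 2*((-425 + 2*d)/(b + d)) = 2*(-425 + 2*d)/(b + d))
(T(1528, 1304) - 3646847)*(-1839210 + E) = (2*(-425 + 2*1304)/(1528 + 1304) - 3646847)*(-1839210 - 204661) = (2*(-425 + 2608)/2832 - 3646847)*(-2043871) = (2*(1/2832)*2183 - 3646847)*(-2043871) = (37/24 - 3646847)*(-2043871) = -87524291/24*(-2043871) = 178888360170461/24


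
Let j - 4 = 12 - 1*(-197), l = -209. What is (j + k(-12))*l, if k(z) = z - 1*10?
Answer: -39919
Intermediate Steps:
k(z) = -10 + z (k(z) = z - 10 = -10 + z)
j = 213 (j = 4 + (12 - 1*(-197)) = 4 + (12 + 197) = 4 + 209 = 213)
(j + k(-12))*l = (213 + (-10 - 12))*(-209) = (213 - 22)*(-209) = 191*(-209) = -39919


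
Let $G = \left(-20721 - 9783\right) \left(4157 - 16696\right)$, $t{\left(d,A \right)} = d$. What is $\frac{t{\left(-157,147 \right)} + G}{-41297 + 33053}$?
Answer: $- \frac{382489499}{8244} \approx -46396.0$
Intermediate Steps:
$G = 382489656$ ($G = \left(-30504\right) \left(-12539\right) = 382489656$)
$\frac{t{\left(-157,147 \right)} + G}{-41297 + 33053} = \frac{-157 + 382489656}{-41297 + 33053} = \frac{382489499}{-8244} = 382489499 \left(- \frac{1}{8244}\right) = - \frac{382489499}{8244}$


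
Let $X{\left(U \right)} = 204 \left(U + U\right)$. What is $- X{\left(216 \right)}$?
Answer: $-88128$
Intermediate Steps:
$X{\left(U \right)} = 408 U$ ($X{\left(U \right)} = 204 \cdot 2 U = 408 U$)
$- X{\left(216 \right)} = - 408 \cdot 216 = \left(-1\right) 88128 = -88128$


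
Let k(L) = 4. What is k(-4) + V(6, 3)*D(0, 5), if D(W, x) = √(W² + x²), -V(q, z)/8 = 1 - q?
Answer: 204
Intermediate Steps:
V(q, z) = -8 + 8*q (V(q, z) = -8*(1 - q) = -8 + 8*q)
k(-4) + V(6, 3)*D(0, 5) = 4 + (-8 + 8*6)*√(0² + 5²) = 4 + (-8 + 48)*√(0 + 25) = 4 + 40*√25 = 4 + 40*5 = 4 + 200 = 204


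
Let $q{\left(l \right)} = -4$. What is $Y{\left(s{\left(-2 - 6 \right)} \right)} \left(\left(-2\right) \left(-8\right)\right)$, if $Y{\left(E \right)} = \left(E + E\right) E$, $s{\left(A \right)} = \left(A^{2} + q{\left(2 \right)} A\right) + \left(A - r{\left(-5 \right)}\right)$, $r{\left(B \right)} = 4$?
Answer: $225792$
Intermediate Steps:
$s{\left(A \right)} = -4 + A^{2} - 3 A$ ($s{\left(A \right)} = \left(A^{2} - 4 A\right) + \left(A - 4\right) = \left(A^{2} - 4 A\right) + \left(-4 + A\right) = -4 + A^{2} - 3 A$)
$Y{\left(E \right)} = 2 E^{2}$ ($Y{\left(E \right)} = 2 E E = 2 E^{2}$)
$Y{\left(s{\left(-2 - 6 \right)} \right)} \left(\left(-2\right) \left(-8\right)\right) = 2 \left(-4 + \left(-2 - 6\right)^{2} - 3 \left(-2 - 6\right)\right)^{2} \left(\left(-2\right) \left(-8\right)\right) = 2 \left(-4 + \left(-2 - 6\right)^{2} - 3 \left(-2 - 6\right)\right)^{2} \cdot 16 = 2 \left(-4 + \left(-8\right)^{2} - -24\right)^{2} \cdot 16 = 2 \left(-4 + 64 + 24\right)^{2} \cdot 16 = 2 \cdot 84^{2} \cdot 16 = 2 \cdot 7056 \cdot 16 = 14112 \cdot 16 = 225792$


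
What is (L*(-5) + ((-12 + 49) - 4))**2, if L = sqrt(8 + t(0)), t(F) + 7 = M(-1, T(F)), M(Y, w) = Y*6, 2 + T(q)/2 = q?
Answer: 964 - 330*I*sqrt(5) ≈ 964.0 - 737.9*I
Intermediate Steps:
T(q) = -4 + 2*q
M(Y, w) = 6*Y
t(F) = -13 (t(F) = -7 + 6*(-1) = -7 - 6 = -13)
L = I*sqrt(5) (L = sqrt(8 - 13) = sqrt(-5) = I*sqrt(5) ≈ 2.2361*I)
(L*(-5) + ((-12 + 49) - 4))**2 = ((I*sqrt(5))*(-5) + ((-12 + 49) - 4))**2 = (-5*I*sqrt(5) + (37 - 4))**2 = (-5*I*sqrt(5) + 33)**2 = (33 - 5*I*sqrt(5))**2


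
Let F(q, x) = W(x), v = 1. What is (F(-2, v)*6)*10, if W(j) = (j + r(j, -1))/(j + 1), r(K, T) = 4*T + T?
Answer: -120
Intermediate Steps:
r(K, T) = 5*T
W(j) = (-5 + j)/(1 + j) (W(j) = (j + 5*(-1))/(j + 1) = (j - 5)/(1 + j) = (-5 + j)/(1 + j))
F(q, x) = (-5 + x)/(1 + x)
(F(-2, v)*6)*10 = (((-5 + 1)/(1 + 1))*6)*10 = ((-4/2)*6)*10 = (((½)*(-4))*6)*10 = -2*6*10 = -12*10 = -120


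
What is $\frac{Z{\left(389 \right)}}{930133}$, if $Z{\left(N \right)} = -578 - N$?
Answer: $- \frac{967}{930133} \approx -0.0010396$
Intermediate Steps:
$\frac{Z{\left(389 \right)}}{930133} = \frac{-578 - 389}{930133} = \left(-578 - 389\right) \frac{1}{930133} = \left(-967\right) \frac{1}{930133} = - \frac{967}{930133}$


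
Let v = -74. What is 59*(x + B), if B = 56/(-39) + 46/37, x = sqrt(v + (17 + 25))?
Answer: -16402/1443 + 236*I*sqrt(2) ≈ -11.367 + 333.75*I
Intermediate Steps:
x = 4*I*sqrt(2) (x = sqrt(-74 + (17 + 25)) = sqrt(-74 + 42) = sqrt(-32) = 4*I*sqrt(2) ≈ 5.6569*I)
B = -278/1443 (B = 56*(-1/39) + 46*(1/37) = -56/39 + 46/37 = -278/1443 ≈ -0.19265)
59*(x + B) = 59*(4*I*sqrt(2) - 278/1443) = 59*(-278/1443 + 4*I*sqrt(2)) = -16402/1443 + 236*I*sqrt(2)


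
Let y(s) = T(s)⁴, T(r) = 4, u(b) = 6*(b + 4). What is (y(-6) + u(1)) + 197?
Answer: 483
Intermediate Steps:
u(b) = 24 + 6*b (u(b) = 6*(4 + b) = 24 + 6*b)
y(s) = 256 (y(s) = 4⁴ = 256)
(y(-6) + u(1)) + 197 = (256 + (24 + 6*1)) + 197 = (256 + (24 + 6)) + 197 = (256 + 30) + 197 = 286 + 197 = 483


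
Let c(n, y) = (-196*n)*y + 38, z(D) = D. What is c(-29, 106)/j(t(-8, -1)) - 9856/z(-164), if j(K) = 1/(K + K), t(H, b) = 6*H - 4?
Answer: -2569236624/41 ≈ -6.2664e+7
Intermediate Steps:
t(H, b) = -4 + 6*H
c(n, y) = 38 - 196*n*y (c(n, y) = -196*n*y + 38 = 38 - 196*n*y)
j(K) = 1/(2*K)
c(-29, 106)/j(t(-8, -1)) - 9856/z(-164) = (38 - 196*(-29)*106)/((1/(2*(-4 + 6*(-8))))) - 9856/(-164) = (38 + 602504)/((1/(2*(-4 - 48)))) - 9856*(-1/164) = 602542/(((½)/(-52))) + 2464/41 = 602542/(((½)*(-1/52))) + 2464/41 = 602542/(-1/104) + 2464/41 = 602542*(-104) + 2464/41 = -62664368 + 2464/41 = -2569236624/41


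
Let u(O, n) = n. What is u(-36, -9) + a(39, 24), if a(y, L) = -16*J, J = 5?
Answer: -89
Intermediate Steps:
a(y, L) = -80 (a(y, L) = -16*5 = -80)
u(-36, -9) + a(39, 24) = -9 - 80 = -89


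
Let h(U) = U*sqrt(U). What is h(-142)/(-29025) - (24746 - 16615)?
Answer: -8131 + 142*I*sqrt(142)/29025 ≈ -8131.0 + 0.058299*I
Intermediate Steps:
h(U) = U**(3/2)
h(-142)/(-29025) - (24746 - 16615) = (-142)**(3/2)/(-29025) - (24746 - 16615) = -142*I*sqrt(142)*(-1/29025) - 1*8131 = 142*I*sqrt(142)/29025 - 8131 = -8131 + 142*I*sqrt(142)/29025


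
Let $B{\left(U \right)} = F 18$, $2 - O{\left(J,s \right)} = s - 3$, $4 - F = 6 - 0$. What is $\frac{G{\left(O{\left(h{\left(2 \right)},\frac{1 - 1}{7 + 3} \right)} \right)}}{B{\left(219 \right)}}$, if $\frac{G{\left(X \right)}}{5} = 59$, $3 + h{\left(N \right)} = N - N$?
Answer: $- \frac{295}{36} \approx -8.1944$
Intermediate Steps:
$h{\left(N \right)} = -3$ ($h{\left(N \right)} = -3 + \left(N - N\right) = -3 + 0 = -3$)
$F = -2$ ($F = 4 - \left(6 - 0\right) = 4 - \left(6 + 0\right) = 4 - 6 = -2$)
$O{\left(J,s \right)} = 5 - s$ ($O{\left(J,s \right)} = 2 - \left(s - 3\right) = 2 - \left(-3 + s\right) = 5 - s$)
$B{\left(U \right)} = -36$ ($B{\left(U \right)} = \left(-2\right) 18 = -36$)
$G{\left(X \right)} = 295$ ($G{\left(X \right)} = 5 \cdot 59 = 295$)
$\frac{G{\left(O{\left(h{\left(2 \right)},\frac{1 - 1}{7 + 3} \right)} \right)}}{B{\left(219 \right)}} = \frac{295}{-36} = 295 \left(- \frac{1}{36}\right) = - \frac{295}{36}$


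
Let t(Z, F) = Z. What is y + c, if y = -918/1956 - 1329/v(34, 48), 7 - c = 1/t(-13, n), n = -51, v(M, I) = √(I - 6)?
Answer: 28003/4238 - 443*√42/14 ≈ -198.46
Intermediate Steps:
v(M, I) = √(-6 + I)
c = 92/13 (c = 7 - 1/(-13) = 7 - 1*(-1/13) = 7 + 1/13 = 92/13 ≈ 7.0769)
y = -153/326 - 443*√42/14 (y = -918/1956 - 1329/√(-6 + 48) = -918*1/1956 - 1329*√42/42 = -153/326 - 443*√42/14 ≈ -205.54)
y + c = (-153/326 - 443*√42/14) + 92/13 = 28003/4238 - 443*√42/14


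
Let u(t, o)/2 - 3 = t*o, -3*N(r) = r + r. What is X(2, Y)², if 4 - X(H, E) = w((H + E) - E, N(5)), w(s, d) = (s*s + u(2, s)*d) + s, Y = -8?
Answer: 17956/9 ≈ 1995.1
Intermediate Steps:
N(r) = -2*r/3 (N(r) = -(r + r)/3 = -2*r/3)
u(t, o) = 6 + 2*o*t (u(t, o) = 6 + 2*(t*o) = 6 + 2*(o*t) = 6 + 2*o*t)
w(s, d) = s + s² + d*(6 + 4*s) (w(s, d) = (s*s + (6 + 2*s*2)*d) + s = (s² + (6 + 4*s)*d) + s = (s² + d*(6 + 4*s)) + s = s + s² + d*(6 + 4*s))
X(H, E) = 24 - H² + 37*H/3 (X(H, E) = 4 - (((H + E) - E) + ((H + E) - E)² + 2*(-⅔*5)*(3 + 2*((H + E) - E))) = 4 - (((E + H) - E) + ((E + H) - E)² + 2*(-10/3)*(3 + 2*((E + H) - E))) = 4 - (H + H² + 2*(-10/3)*(3 + 2*H)) = 4 - (H + H² + (-20 - 40*H/3)) = 4 - (-20 + H² - 37*H/3) = 4 + (20 - H² + 37*H/3) = 24 - H² + 37*H/3)
X(2, Y)² = (24 - 1*2² + (37/3)*2)² = (24 - 1*4 + 74/3)² = (24 - 4 + 74/3)² = (134/3)² = 17956/9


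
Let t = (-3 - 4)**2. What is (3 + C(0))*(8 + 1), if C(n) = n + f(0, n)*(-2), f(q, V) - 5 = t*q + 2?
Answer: -99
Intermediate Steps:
t = 49 (t = (-7)**2 = 49)
f(q, V) = 7 + 49*q (f(q, V) = 5 + (49*q + 2) = 5 + (2 + 49*q) = 7 + 49*q)
C(n) = -14 + n (C(n) = n + (7 + 49*0)*(-2) = n + (7 + 0)*(-2) = n + 7*(-2) = n - 14 = -14 + n)
(3 + C(0))*(8 + 1) = (3 + (-14 + 0))*(8 + 1) = (3 - 14)*9 = -11*9 = -99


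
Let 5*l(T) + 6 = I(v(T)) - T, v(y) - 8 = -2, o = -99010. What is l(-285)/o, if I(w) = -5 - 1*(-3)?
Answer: -277/495050 ≈ -0.00055954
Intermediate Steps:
v(y) = 6 (v(y) = 8 - 2 = 6)
I(w) = -2 (I(w) = -5 + 3 = -2)
l(T) = -8/5 - T/5 (l(T) = -6/5 + (-2 - T)/5 = -6/5 + (-⅖ - T/5) = -8/5 - T/5)
l(-285)/o = (-8/5 - ⅕*(-285))/(-99010) = (-8/5 + 57)*(-1/99010) = (277/5)*(-1/99010) = -277/495050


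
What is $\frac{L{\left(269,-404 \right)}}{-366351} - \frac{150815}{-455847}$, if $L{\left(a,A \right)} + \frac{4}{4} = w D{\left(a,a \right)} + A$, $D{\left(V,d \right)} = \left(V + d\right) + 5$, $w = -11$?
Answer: $\frac{2769458011}{7952381157} \approx 0.34826$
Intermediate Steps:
$D{\left(V,d \right)} = 5 + V + d$
$L{\left(a,A \right)} = -56 + A - 22 a$ ($L{\left(a,A \right)} = -1 + \left(- 11 \left(5 + a + a\right) + A\right) = -1 + \left(- 11 \left(5 + 2 a\right) + A\right) = -1 - \left(55 - A + 22 a\right) = -56 + A - 22 a$)
$\frac{L{\left(269,-404 \right)}}{-366351} - \frac{150815}{-455847} = \frac{-56 - 404 - 5918}{-366351} - \frac{150815}{-455847} = \left(-56 - 404 - 5918\right) \left(- \frac{1}{366351}\right) - - \frac{21545}{65121} = \left(-6378\right) \left(- \frac{1}{366351}\right) + \frac{21545}{65121} = \frac{2126}{122117} + \frac{21545}{65121} = \frac{2769458011}{7952381157}$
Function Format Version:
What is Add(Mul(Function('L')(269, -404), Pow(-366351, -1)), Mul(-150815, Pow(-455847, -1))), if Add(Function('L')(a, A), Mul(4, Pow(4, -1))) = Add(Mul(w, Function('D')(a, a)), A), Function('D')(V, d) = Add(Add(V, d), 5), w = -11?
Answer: Rational(2769458011, 7952381157) ≈ 0.34826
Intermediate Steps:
Function('D')(V, d) = Add(5, V, d)
Function('L')(a, A) = Add(-56, A, Mul(-22, a)) (Function('L')(a, A) = Add(-1, Add(Mul(-11, Add(5, a, a)), A)) = Add(-1, Add(Mul(-11, Add(5, Mul(2, a))), A)) = Add(-1, Add(Add(-55, Mul(-22, a)), A)) = Add(-1, Add(-55, A, Mul(-22, a))) = Add(-56, A, Mul(-22, a)))
Add(Mul(Function('L')(269, -404), Pow(-366351, -1)), Mul(-150815, Pow(-455847, -1))) = Add(Mul(Add(-56, -404, Mul(-22, 269)), Pow(-366351, -1)), Mul(-150815, Pow(-455847, -1))) = Add(Mul(Add(-56, -404, -5918), Rational(-1, 366351)), Mul(-150815, Rational(-1, 455847))) = Add(Mul(-6378, Rational(-1, 366351)), Rational(21545, 65121)) = Add(Rational(2126, 122117), Rational(21545, 65121)) = Rational(2769458011, 7952381157)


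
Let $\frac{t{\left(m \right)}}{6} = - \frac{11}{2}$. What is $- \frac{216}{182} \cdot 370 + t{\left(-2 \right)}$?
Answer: $- \frac{42963}{91} \approx -472.12$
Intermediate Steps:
$t{\left(m \right)} = -33$ ($t{\left(m \right)} = 6 \left(- \frac{11}{2}\right) = -33$)
$- \frac{216}{182} \cdot 370 + t{\left(-2 \right)} = - \frac{216}{182} \cdot 370 - 33 = \left(-216\right) \frac{1}{182} \cdot 370 - 33 = \left(- \frac{108}{91}\right) 370 - 33 = - \frac{39960}{91} - 33 = - \frac{42963}{91}$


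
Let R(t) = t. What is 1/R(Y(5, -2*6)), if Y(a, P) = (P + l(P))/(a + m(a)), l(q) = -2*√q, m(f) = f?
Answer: -5/8 + 5*I*√3/24 ≈ -0.625 + 0.36084*I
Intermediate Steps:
Y(a, P) = (P - 2*√P)/(2*a) (Y(a, P) = (P - 2*√P)/(a + a) = (P - 2*√P)/((2*a)) = (P - 2*√P)*(1/(2*a)) = (P - 2*√P)/(2*a))
1/R(Y(5, -2*6)) = 1/(((-2*6)/2 - √(-2*6))/5) = 1/(((½)*(-12) - √(-12))/5) = 1/((-6 - 2*I*√3)/5) = 1/(-6/5 - 2*I*√3/5)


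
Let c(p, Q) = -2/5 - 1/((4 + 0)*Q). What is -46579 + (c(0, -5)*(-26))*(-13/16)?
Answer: -7453823/160 ≈ -46586.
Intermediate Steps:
c(p, Q) = -2/5 - 1/(4*Q) (c(p, Q) = -2*1/5 - 1/(4*Q) = -2/5 - 1/(4*Q))
-46579 + (c(0, -5)*(-26))*(-13/16) = -46579 + (((1/20)*(-5 - 8*(-5))/(-5))*(-26))*(-13/16) = -46579 + (((1/20)*(-1/5)*(-5 + 40))*(-26))*(-13*1/16) = -46579 + (((1/20)*(-1/5)*35)*(-26))*(-13/16) = -46579 - 7/20*(-26)*(-13/16) = -46579 + (91/10)*(-13/16) = -46579 - 1183/160 = -7453823/160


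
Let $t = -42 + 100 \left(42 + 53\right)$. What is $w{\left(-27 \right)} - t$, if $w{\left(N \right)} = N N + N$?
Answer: $-8756$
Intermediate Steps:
$w{\left(N \right)} = N + N^{2}$ ($w{\left(N \right)} = N^{2} + N = N + N^{2}$)
$t = 9458$ ($t = -42 + 100 \cdot 95 = -42 + 9500 = 9458$)
$w{\left(-27 \right)} - t = - 27 \left(1 - 27\right) - 9458 = \left(-27\right) \left(-26\right) - 9458 = 702 - 9458 = -8756$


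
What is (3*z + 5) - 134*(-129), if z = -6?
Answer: 17273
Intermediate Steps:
(3*z + 5) - 134*(-129) = (3*(-6) + 5) - 134*(-129) = (-18 + 5) + 17286 = -13 + 17286 = 17273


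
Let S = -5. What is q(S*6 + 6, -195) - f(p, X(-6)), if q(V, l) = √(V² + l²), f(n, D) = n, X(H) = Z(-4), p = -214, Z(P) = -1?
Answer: 214 + 3*√4289 ≈ 410.47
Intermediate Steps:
X(H) = -1
q(S*6 + 6, -195) - f(p, X(-6)) = √((-5*6 + 6)² + (-195)²) - 1*(-214) = √((-30 + 6)² + 38025) + 214 = √((-24)² + 38025) + 214 = √(576 + 38025) + 214 = √38601 + 214 = 3*√4289 + 214 = 214 + 3*√4289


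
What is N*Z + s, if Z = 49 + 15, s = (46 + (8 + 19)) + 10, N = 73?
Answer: 4755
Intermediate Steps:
s = 83 (s = (46 + 27) + 10 = 73 + 10 = 83)
Z = 64
N*Z + s = 73*64 + 83 = 4672 + 83 = 4755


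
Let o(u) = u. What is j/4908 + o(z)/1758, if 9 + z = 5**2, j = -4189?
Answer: -404763/479348 ≈ -0.84440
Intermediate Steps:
z = 16 (z = -9 + 5**2 = -9 + 25 = 16)
j/4908 + o(z)/1758 = -4189/4908 + 16/1758 = -4189*1/4908 + 16*(1/1758) = -4189/4908 + 8/879 = -404763/479348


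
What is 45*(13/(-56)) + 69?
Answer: 3279/56 ≈ 58.554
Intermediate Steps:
45*(13/(-56)) + 69 = 45*(13*(-1/56)) + 69 = 45*(-13/56) + 69 = -585/56 + 69 = 3279/56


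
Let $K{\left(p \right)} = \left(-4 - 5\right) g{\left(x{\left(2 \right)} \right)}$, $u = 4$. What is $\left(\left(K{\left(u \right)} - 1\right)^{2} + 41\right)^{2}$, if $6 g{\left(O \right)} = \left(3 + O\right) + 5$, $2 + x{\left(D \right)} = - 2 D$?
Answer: $3249$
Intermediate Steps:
$x{\left(D \right)} = -2 - 2 D$
$g{\left(O \right)} = \frac{4}{3} + \frac{O}{6}$ ($g{\left(O \right)} = \frac{\left(3 + O\right) + 5}{6} = \frac{8 + O}{6} = \frac{4}{3} + \frac{O}{6}$)
$K{\left(p \right)} = -3$ ($K{\left(p \right)} = \left(-4 - 5\right) \left(\frac{4}{3} + \frac{-2 - 4}{6}\right) = - 9 \left(\frac{4}{3} + \frac{-2 - 4}{6}\right) = - 9 \left(\frac{4}{3} + \frac{1}{6} \left(-6\right)\right) = - 9 \left(\frac{4}{3} - 1\right) = \left(-9\right) \frac{1}{3} = -3$)
$\left(\left(K{\left(u \right)} - 1\right)^{2} + 41\right)^{2} = \left(\left(-3 - 1\right)^{2} + 41\right)^{2} = \left(\left(-4\right)^{2} + 41\right)^{2} = \left(16 + 41\right)^{2} = 57^{2} = 3249$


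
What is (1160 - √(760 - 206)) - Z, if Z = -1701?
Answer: 2861 - √554 ≈ 2837.5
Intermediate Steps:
(1160 - √(760 - 206)) - Z = (1160 - √(760 - 206)) - 1*(-1701) = (1160 - √554) + 1701 = 2861 - √554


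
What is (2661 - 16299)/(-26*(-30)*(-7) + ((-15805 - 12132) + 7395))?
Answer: 6819/13001 ≈ 0.52450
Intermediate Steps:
(2661 - 16299)/(-26*(-30)*(-7) + ((-15805 - 12132) + 7395)) = -13638/(780*(-7) + (-27937 + 7395)) = -13638/(-5460 - 20542) = -13638/(-26002) = -13638*(-1/26002) = 6819/13001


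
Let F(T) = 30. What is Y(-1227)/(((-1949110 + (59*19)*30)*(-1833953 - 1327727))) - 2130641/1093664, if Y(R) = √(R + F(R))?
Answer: -2130641/1093664 + 3*I*√133/6056134806400 ≈ -1.9482 + 5.7128e-12*I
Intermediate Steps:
Y(R) = √(30 + R) (Y(R) = √(R + 30) = √(30 + R))
Y(-1227)/(((-1949110 + (59*19)*30)*(-1833953 - 1327727))) - 2130641/1093664 = √(30 - 1227)/(((-1949110 + (59*19)*30)*(-1833953 - 1327727))) - 2130641/1093664 = √(-1197)/(((-1949110 + 1121*30)*(-3161680))) - 2130641*1/1093664 = (3*I*√133)/(((-1949110 + 33630)*(-3161680))) - 2130641/1093664 = (3*I*√133)/((-1915480*(-3161680))) - 2130641/1093664 = (3*I*√133)/6056134806400 - 2130641/1093664 = (3*I*√133)*(1/6056134806400) - 2130641/1093664 = 3*I*√133/6056134806400 - 2130641/1093664 = -2130641/1093664 + 3*I*√133/6056134806400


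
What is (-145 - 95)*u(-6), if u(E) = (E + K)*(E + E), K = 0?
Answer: -17280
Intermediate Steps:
u(E) = 2*E**2 (u(E) = (E + 0)*(E + E) = E*(2*E) = 2*E**2)
(-145 - 95)*u(-6) = (-145 - 95)*(2*(-6)**2) = -480*36 = -240*72 = -17280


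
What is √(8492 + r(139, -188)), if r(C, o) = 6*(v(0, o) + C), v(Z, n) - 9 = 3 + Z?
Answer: √9398 ≈ 96.943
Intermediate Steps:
v(Z, n) = 12 + Z (v(Z, n) = 9 + (3 + Z) = 12 + Z)
r(C, o) = 72 + 6*C (r(C, o) = 6*((12 + 0) + C) = 6*(12 + C) = 72 + 6*C)
√(8492 + r(139, -188)) = √(8492 + (72 + 6*139)) = √(8492 + (72 + 834)) = √(8492 + 906) = √9398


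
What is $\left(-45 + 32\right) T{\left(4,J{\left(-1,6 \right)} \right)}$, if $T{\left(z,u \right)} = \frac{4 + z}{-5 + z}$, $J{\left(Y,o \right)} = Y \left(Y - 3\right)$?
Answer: $104$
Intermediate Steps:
$J{\left(Y,o \right)} = Y \left(-3 + Y\right)$
$T{\left(z,u \right)} = \frac{4 + z}{-5 + z}$
$\left(-45 + 32\right) T{\left(4,J{\left(-1,6 \right)} \right)} = \left(-45 + 32\right) \frac{4 + 4}{-5 + 4} = - 13 \frac{1}{-1} \cdot 8 = - 13 \left(\left(-1\right) 8\right) = \left(-13\right) \left(-8\right) = 104$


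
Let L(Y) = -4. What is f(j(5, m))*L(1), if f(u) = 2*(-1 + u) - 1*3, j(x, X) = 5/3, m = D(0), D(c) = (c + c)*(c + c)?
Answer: 20/3 ≈ 6.6667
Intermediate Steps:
D(c) = 4*c² (D(c) = (2*c)*(2*c) = 4*c²)
m = 0 (m = 4*0² = 4*0 = 0)
j(x, X) = 5/3 (j(x, X) = 5*(⅓) = 5/3)
f(u) = -5 + 2*u (f(u) = (-2 + 2*u) - 3 = -5 + 2*u)
f(j(5, m))*L(1) = (-5 + 2*(5/3))*(-4) = (-5 + 10/3)*(-4) = -5/3*(-4) = 20/3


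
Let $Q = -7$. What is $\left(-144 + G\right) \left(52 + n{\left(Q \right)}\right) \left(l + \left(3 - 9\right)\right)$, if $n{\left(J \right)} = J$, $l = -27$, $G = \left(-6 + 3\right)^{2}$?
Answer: $200475$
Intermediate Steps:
$G = 9$ ($G = \left(-3\right)^{2} = 9$)
$\left(-144 + G\right) \left(52 + n{\left(Q \right)}\right) \left(l + \left(3 - 9\right)\right) = \left(-144 + 9\right) \left(52 - 7\right) \left(-27 + \left(3 - 9\right)\right) = - 135 \cdot 45 \left(-27 - 6\right) = - 135 \cdot 45 \left(-33\right) = \left(-135\right) \left(-1485\right) = 200475$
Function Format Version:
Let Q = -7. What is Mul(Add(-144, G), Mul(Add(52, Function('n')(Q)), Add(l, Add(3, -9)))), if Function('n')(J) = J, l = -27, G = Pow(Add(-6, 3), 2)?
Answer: 200475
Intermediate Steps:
G = 9 (G = Pow(-3, 2) = 9)
Mul(Add(-144, G), Mul(Add(52, Function('n')(Q)), Add(l, Add(3, -9)))) = Mul(Add(-144, 9), Mul(Add(52, -7), Add(-27, Add(3, -9)))) = Mul(-135, Mul(45, Add(-27, -6))) = Mul(-135, Mul(45, -33)) = Mul(-135, -1485) = 200475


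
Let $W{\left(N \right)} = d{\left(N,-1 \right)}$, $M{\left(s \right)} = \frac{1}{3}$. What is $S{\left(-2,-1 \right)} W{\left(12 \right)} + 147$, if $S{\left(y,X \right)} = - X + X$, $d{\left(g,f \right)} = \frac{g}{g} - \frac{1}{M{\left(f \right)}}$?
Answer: $147$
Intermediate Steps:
$M{\left(s \right)} = \frac{1}{3}$
$d{\left(g,f \right)} = -2$ ($d{\left(g,f \right)} = \frac{g}{g} - \frac{1}{\frac{1}{3}} = 1 - 3 = -2$)
$S{\left(y,X \right)} = 0$
$W{\left(N \right)} = -2$
$S{\left(-2,-1 \right)} W{\left(12 \right)} + 147 = 0 \left(-2\right) + 147 = 0 + 147 = 147$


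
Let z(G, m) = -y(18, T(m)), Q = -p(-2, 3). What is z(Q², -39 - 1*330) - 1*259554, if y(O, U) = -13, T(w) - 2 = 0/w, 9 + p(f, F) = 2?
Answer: -259541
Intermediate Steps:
p(f, F) = -7 (p(f, F) = -9 + 2 = -7)
T(w) = 2 (T(w) = 2 + 0/w = 2 + 0 = 2)
Q = 7 (Q = -1*(-7) = 7)
z(G, m) = 13 (z(G, m) = -1*(-13) = 13)
z(Q², -39 - 1*330) - 1*259554 = 13 - 1*259554 = 13 - 259554 = -259541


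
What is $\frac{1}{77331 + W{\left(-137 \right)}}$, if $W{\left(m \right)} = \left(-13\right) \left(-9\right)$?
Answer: $\frac{1}{77448} \approx 1.2912 \cdot 10^{-5}$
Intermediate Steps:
$W{\left(m \right)} = 117$
$\frac{1}{77331 + W{\left(-137 \right)}} = \frac{1}{77331 + 117} = \frac{1}{77448}$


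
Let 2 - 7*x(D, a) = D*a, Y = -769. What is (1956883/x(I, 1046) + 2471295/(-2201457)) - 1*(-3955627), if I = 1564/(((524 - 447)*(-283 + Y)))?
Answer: 1508297610333690013/329842834672 ≈ 4.5728e+6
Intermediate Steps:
I = -391/20251 (I = 1564/(((524 - 447)*(-283 - 769))) = 1564/((77*(-1052))) = 1564/(-81004) = 1564*(-1/81004) = -391/20251 ≈ -0.019308)
x(D, a) = 2/7 - D*a/7
(1956883/x(I, 1046) + 2471295/(-2201457)) - 1*(-3955627) = (1956883/(2/7 - ⅐*(-391/20251)*1046) + 2471295/(-2201457)) - 1*(-3955627) = (1956883/(2/7 + 408986/141757) + 2471295*(-1/2201457)) + 3955627 = (1956883/(449488/141757) - 823765/733819) + 3955627 = (1956883*(141757/449488) - 823765/733819) + 3955627 = (277401863431/449488 - 823765/733819) + 3955627 = 203562387748590669/329842834672 + 3955627 = 1508297610333690013/329842834672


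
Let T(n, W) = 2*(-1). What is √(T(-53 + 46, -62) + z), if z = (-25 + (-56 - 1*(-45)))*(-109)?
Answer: √3922 ≈ 62.626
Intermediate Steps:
T(n, W) = -2
z = 3924 (z = (-25 + (-56 + 45))*(-109) = (-25 - 11)*(-109) = -36*(-109) = 3924)
√(T(-53 + 46, -62) + z) = √(-2 + 3924) = √3922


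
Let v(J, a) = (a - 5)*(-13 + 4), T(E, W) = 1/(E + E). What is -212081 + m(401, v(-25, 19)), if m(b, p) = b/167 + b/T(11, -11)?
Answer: -33943852/167 ≈ -2.0326e+5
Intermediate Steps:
T(E, W) = 1/(2*E)
v(J, a) = 45 - 9*a (v(J, a) = (-5 + a)*(-9) = 45 - 9*a)
m(b, p) = 3675*b/167 (m(b, p) = b/167 + b/(((½)/11)) = b*(1/167) + b/(((½)*(1/11))) = b/167 + b/(1/22) = b/167 + b*22 = b/167 + 22*b = 3675*b/167)
-212081 + m(401, v(-25, 19)) = -212081 + (3675/167)*401 = -212081 + 1473675/167 = -33943852/167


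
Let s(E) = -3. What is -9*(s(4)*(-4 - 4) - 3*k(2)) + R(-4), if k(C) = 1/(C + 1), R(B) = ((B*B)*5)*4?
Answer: 113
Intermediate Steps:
R(B) = 20*B² (R(B) = (B²*5)*4 = (5*B²)*4 = 20*B²)
k(C) = 1/(1 + C)
-9*(s(4)*(-4 - 4) - 3*k(2)) + R(-4) = -9*(-3*(-4 - 4) - 3/(1 + 2)) + 20*(-4)² = -9*(-3*(-8) - 3/3) + 20*16 = -9*(24 - 3*⅓) + 320 = -9*(24 - 1) + 320 = -9*23 + 320 = -207 + 320 = 113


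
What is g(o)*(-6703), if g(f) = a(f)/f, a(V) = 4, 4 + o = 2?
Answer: 13406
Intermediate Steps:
o = -2 (o = -4 + 2 = -2)
g(f) = 4/f
g(o)*(-6703) = (4/(-2))*(-6703) = (4*(-½))*(-6703) = -2*(-6703) = 13406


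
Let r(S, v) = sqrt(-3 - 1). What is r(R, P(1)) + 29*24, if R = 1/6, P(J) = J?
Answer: 696 + 2*I ≈ 696.0 + 2.0*I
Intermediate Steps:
R = 1/6 (R = 1*(1/6) = 1/6 ≈ 0.16667)
r(S, v) = 2*I (r(S, v) = sqrt(-4) = 2*I)
r(R, P(1)) + 29*24 = 2*I + 29*24 = 2*I + 696 = 696 + 2*I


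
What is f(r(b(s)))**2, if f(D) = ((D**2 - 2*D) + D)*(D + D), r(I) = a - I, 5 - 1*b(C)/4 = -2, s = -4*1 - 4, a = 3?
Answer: 1056250000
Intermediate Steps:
s = -8 (s = -4 - 4 = -8)
b(C) = 28 (b(C) = 20 - 4*(-2) = 20 + 8 = 28)
r(I) = 3 - I
f(D) = 2*D*(D**2 - D) (f(D) = (D**2 - D)*(2*D) = 2*D*(D**2 - D))
f(r(b(s)))**2 = (2*(3 - 1*28)**2*(-1 + (3 - 1*28)))**2 = (2*(3 - 28)**2*(-1 + (3 - 28)))**2 = (2*(-25)**2*(-1 - 25))**2 = (2*625*(-26))**2 = (-32500)**2 = 1056250000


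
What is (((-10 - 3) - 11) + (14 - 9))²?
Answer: 361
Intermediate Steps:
(((-10 - 3) - 11) + (14 - 9))² = ((-13 - 11) + 5)² = (-24 + 5)² = (-19)² = 361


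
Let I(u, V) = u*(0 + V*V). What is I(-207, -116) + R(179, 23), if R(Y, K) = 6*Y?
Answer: -2784318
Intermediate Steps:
I(u, V) = u*V² (I(u, V) = u*(0 + V²) = u*V²)
I(-207, -116) + R(179, 23) = -207*(-116)² + 6*179 = -207*13456 + 1074 = -2785392 + 1074 = -2784318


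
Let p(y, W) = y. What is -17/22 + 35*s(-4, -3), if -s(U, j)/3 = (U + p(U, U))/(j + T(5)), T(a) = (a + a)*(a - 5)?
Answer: -6177/22 ≈ -280.77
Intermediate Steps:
T(a) = 2*a*(-5 + a) (T(a) = (2*a)*(-5 + a) = 2*a*(-5 + a))
s(U, j) = -6*U/j (s(U, j) = -3*(U + U)/(j + 2*5*(-5 + 5)) = -3*2*U/(j + 2*5*0) = -3*2*U/(j + 0) = -3*2*U/j = -6*U/j)
-17/22 + 35*s(-4, -3) = -17/22 + 35*(-6*(-4)/(-3)) = -17*1/22 + 35*(-6*(-4)*(-⅓)) = -17/22 + 35*(-8) = -17/22 - 280 = -6177/22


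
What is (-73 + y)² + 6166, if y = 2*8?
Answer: 9415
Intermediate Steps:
y = 16
(-73 + y)² + 6166 = (-73 + 16)² + 6166 = (-57)² + 6166 = 3249 + 6166 = 9415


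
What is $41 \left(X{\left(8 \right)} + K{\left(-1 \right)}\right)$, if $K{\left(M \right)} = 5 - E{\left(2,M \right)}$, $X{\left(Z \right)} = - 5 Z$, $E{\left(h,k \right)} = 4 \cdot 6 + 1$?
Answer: $-2460$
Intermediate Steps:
$E{\left(h,k \right)} = 25$ ($E{\left(h,k \right)} = 24 + 1 = 25$)
$K{\left(M \right)} = -20$ ($K{\left(M \right)} = 5 - 25 = -20$)
$41 \left(X{\left(8 \right)} + K{\left(-1 \right)}\right) = 41 \left(\left(-5\right) 8 - 20\right) = 41 \left(-40 - 20\right) = 41 \left(-60\right) = -2460$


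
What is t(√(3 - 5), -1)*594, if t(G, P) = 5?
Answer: 2970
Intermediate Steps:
t(√(3 - 5), -1)*594 = 5*594 = 2970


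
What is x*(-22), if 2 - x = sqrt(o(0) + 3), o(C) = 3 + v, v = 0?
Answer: -44 + 22*sqrt(6) ≈ 9.8888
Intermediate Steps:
o(C) = 3 (o(C) = 3 + 0 = 3)
x = 2 - sqrt(6) (x = 2 - sqrt(3 + 3) = 2 - sqrt(6) ≈ -0.44949)
x*(-22) = (2 - sqrt(6))*(-22) = -44 + 22*sqrt(6)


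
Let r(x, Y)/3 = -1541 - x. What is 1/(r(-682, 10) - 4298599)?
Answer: -1/4301176 ≈ -2.3249e-7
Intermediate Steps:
r(x, Y) = -4623 - 3*x (r(x, Y) = 3*(-1541 - x) = -4623 - 3*x)
1/(r(-682, 10) - 4298599) = 1/((-4623 - 3*(-682)) - 4298599) = 1/((-4623 + 2046) - 4298599) = 1/(-2577 - 4298599) = 1/(-4301176) = -1/4301176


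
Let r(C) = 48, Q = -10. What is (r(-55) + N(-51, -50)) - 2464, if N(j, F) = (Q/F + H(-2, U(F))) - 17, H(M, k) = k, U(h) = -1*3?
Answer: -12179/5 ≈ -2435.8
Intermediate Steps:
U(h) = -3
N(j, F) = -20 - 10/F (N(j, F) = (-10/F - 3) - 17 = (-3 - 10/F) - 17 = -20 - 10/F)
(r(-55) + N(-51, -50)) - 2464 = (48 + (-20 - 10/(-50))) - 2464 = (48 + (-20 - 10*(-1/50))) - 2464 = (48 + (-20 + ⅕)) - 2464 = (48 - 99/5) - 2464 = 141/5 - 2464 = -12179/5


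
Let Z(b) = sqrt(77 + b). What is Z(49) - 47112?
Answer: -47112 + 3*sqrt(14) ≈ -47101.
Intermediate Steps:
Z(49) - 47112 = sqrt(77 + 49) - 47112 = sqrt(126) - 47112 = 3*sqrt(14) - 47112 = -47112 + 3*sqrt(14)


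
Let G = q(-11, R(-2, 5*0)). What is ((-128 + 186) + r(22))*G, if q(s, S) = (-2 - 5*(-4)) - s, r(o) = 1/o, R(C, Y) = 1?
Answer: 37033/22 ≈ 1683.3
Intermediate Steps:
q(s, S) = 18 - s (q(s, S) = (-2 + 20) - s = 18 - s)
G = 29 (G = 18 - 1*(-11) = 18 + 11 = 29)
((-128 + 186) + r(22))*G = ((-128 + 186) + 1/22)*29 = (58 + 1/22)*29 = (1277/22)*29 = 37033/22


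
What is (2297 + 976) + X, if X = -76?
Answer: 3197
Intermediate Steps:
(2297 + 976) + X = (2297 + 976) - 76 = 3273 - 76 = 3197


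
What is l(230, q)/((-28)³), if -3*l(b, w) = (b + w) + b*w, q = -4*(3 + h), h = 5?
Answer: -3581/32928 ≈ -0.10875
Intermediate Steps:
q = -32 (q = -4*(3 + 5) = -4*8 = -32)
l(b, w) = -b/3 - w/3 - b*w/3 (l(b, w) = -((b + w) + b*w)/3 = -(b + w + b*w)/3 = -b/3 - w/3 - b*w/3)
l(230, q)/((-28)³) = (-⅓*230 - ⅓*(-32) - ⅓*230*(-32))/((-28)³) = (-230/3 + 32/3 + 7360/3)/(-21952) = (7162/3)*(-1/21952) = -3581/32928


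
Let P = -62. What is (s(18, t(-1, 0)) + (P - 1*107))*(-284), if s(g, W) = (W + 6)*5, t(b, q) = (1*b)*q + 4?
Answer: 33796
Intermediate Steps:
t(b, q) = 4 + b*q (t(b, q) = b*q + 4 = 4 + b*q)
s(g, W) = 30 + 5*W (s(g, W) = (6 + W)*5 = 30 + 5*W)
(s(18, t(-1, 0)) + (P - 1*107))*(-284) = ((30 + 5*(4 - 1*0)) + (-62 - 1*107))*(-284) = ((30 + 5*(4 + 0)) + (-62 - 107))*(-284) = ((30 + 5*4) - 169)*(-284) = ((30 + 20) - 169)*(-284) = (50 - 169)*(-284) = -119*(-284) = 33796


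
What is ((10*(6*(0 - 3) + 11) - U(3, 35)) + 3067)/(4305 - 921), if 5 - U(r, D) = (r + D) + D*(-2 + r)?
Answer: 3065/3384 ≈ 0.90573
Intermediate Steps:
U(r, D) = 5 - D - r - D*(-2 + r) (U(r, D) = 5 - ((r + D) + D*(-2 + r)) = 5 - ((D + r) + D*(-2 + r)) = 5 - (D + r + D*(-2 + r)) = 5 + (-D - r - D*(-2 + r)) = 5 - D - r - D*(-2 + r))
((10*(6*(0 - 3) + 11) - U(3, 35)) + 3067)/(4305 - 921) = ((10*(6*(0 - 3) + 11) - (5 + 35 - 1*3 - 1*35*3)) + 3067)/(4305 - 921) = ((10*(6*(-3) + 11) - (5 + 35 - 3 - 105)) + 3067)/3384 = ((10*(-18 + 11) - 1*(-68)) + 3067)*(1/3384) = ((10*(-7) + 68) + 3067)*(1/3384) = ((-70 + 68) + 3067)*(1/3384) = (-2 + 3067)*(1/3384) = 3065*(1/3384) = 3065/3384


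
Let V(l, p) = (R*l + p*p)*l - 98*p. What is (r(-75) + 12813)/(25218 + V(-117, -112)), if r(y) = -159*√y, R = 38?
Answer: -12813/911272 + 795*I*√3/911272 ≈ -0.014061 + 0.0015111*I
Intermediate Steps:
V(l, p) = -98*p + l*(p² + 38*l) (V(l, p) = (38*l + p*p)*l - 98*p = (38*l + p²)*l - 98*p = (p² + 38*l)*l - 98*p = l*(p² + 38*l) - 98*p = -98*p + l*(p² + 38*l))
(r(-75) + 12813)/(25218 + V(-117, -112)) = (-795*I*√3 + 12813)/(25218 + (-98*(-112) + 38*(-117)² - 117*(-112)²)) = (-795*I*√3 + 12813)/(25218 + (10976 + 38*13689 - 117*12544)) = (-795*I*√3 + 12813)/(25218 + (10976 + 520182 - 1467648)) = (12813 - 795*I*√3)/(25218 - 936490) = (12813 - 795*I*√3)/(-911272) = (12813 - 795*I*√3)*(-1/911272) = -12813/911272 + 795*I*√3/911272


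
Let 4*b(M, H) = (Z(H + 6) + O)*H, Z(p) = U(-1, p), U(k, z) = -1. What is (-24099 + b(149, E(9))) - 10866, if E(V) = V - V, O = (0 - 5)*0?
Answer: -34965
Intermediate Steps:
Z(p) = -1
O = 0 (O = -5*0 = 0)
E(V) = 0
b(M, H) = -H/4 (b(M, H) = ((-1 + 0)*H)/4 = (-H)/4 = -H/4)
(-24099 + b(149, E(9))) - 10866 = (-24099 - ¼*0) - 10866 = (-24099 + 0) - 10866 = -24099 - 10866 = -34965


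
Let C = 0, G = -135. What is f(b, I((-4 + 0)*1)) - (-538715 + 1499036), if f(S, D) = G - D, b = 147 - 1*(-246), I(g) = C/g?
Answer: -960456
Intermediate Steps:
I(g) = 0 (I(g) = 0/g = 0)
b = 393 (b = 147 + 246 = 393)
f(S, D) = -135 - D
f(b, I((-4 + 0)*1)) - (-538715 + 1499036) = (-135 - 1*0) - (-538715 + 1499036) = (-135 + 0) - 1*960321 = -135 - 960321 = -960456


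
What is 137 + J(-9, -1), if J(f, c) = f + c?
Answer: 127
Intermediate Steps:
J(f, c) = c + f
137 + J(-9, -1) = 137 + (-1 - 9) = 137 - 10 = 127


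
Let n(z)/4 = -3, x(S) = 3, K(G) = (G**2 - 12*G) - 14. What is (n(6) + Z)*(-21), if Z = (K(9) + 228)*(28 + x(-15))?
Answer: -121485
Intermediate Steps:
K(G) = -14 + G**2 - 12*G
n(z) = -12 (n(z) = 4*(-3) = -12)
Z = 5797 (Z = ((-14 + 9**2 - 12*9) + 228)*(28 + 3) = ((-14 + 81 - 108) + 228)*31 = (-41 + 228)*31 = 187*31 = 5797)
(n(6) + Z)*(-21) = (-12 + 5797)*(-21) = 5785*(-21) = -121485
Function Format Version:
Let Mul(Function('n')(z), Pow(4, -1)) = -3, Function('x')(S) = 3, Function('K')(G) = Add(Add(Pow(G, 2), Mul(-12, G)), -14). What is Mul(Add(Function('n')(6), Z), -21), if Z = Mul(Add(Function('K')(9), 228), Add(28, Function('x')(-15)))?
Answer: -121485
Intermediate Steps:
Function('K')(G) = Add(-14, Pow(G, 2), Mul(-12, G))
Function('n')(z) = -12 (Function('n')(z) = Mul(4, -3) = -12)
Z = 5797 (Z = Mul(Add(Add(-14, Pow(9, 2), Mul(-12, 9)), 228), Add(28, 3)) = Mul(Add(Add(-14, 81, -108), 228), 31) = Mul(Add(-41, 228), 31) = Mul(187, 31) = 5797)
Mul(Add(Function('n')(6), Z), -21) = Mul(Add(-12, 5797), -21) = Mul(5785, -21) = -121485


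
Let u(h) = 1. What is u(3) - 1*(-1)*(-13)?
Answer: -12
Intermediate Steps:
u(3) - 1*(-1)*(-13) = 1 - 1*(-1)*(-13) = 1 + 1*(-13) = 1 - 13 = -12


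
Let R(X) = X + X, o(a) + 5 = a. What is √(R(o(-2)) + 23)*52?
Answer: 156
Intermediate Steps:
o(a) = -5 + a
R(X) = 2*X
√(R(o(-2)) + 23)*52 = √(2*(-5 - 2) + 23)*52 = √(2*(-7) + 23)*52 = √(-14 + 23)*52 = √9*52 = 3*52 = 156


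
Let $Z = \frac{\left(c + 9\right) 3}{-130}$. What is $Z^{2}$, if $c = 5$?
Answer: $\frac{441}{4225} \approx 0.10438$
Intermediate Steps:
$Z = - \frac{21}{65}$ ($Z = \frac{\left(5 + 9\right) 3}{-130} = 14 \cdot 3 \left(- \frac{1}{130}\right) = 42 \left(- \frac{1}{130}\right) = - \frac{21}{65} \approx -0.32308$)
$Z^{2} = \left(- \frac{21}{65}\right)^{2} = \frac{441}{4225}$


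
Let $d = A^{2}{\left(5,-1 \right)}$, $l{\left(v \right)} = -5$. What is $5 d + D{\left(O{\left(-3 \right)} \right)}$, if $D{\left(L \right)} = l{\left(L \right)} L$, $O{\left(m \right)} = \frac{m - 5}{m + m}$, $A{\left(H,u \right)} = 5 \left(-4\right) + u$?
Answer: $\frac{6595}{3} \approx 2198.3$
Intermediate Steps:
$A{\left(H,u \right)} = -20 + u$
$O{\left(m \right)} = \frac{-5 + m}{2 m}$
$D{\left(L \right)} = - 5 L$
$d = 441$ ($d = \left(-20 - 1\right)^{2} = \left(-21\right)^{2} = 441$)
$5 d + D{\left(O{\left(-3 \right)} \right)} = 5 \cdot 441 - 5 \frac{-5 - 3}{2 \left(-3\right)} = 2205 - 5 \cdot \frac{1}{2} \left(- \frac{1}{3}\right) \left(-8\right) = 2205 - \frac{20}{3} = \frac{6595}{3}$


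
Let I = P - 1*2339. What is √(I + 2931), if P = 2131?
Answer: √2723 ≈ 52.182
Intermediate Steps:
I = -208 (I = 2131 - 1*2339 = 2131 - 2339 = -208)
√(I + 2931) = √(-208 + 2931) = √2723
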